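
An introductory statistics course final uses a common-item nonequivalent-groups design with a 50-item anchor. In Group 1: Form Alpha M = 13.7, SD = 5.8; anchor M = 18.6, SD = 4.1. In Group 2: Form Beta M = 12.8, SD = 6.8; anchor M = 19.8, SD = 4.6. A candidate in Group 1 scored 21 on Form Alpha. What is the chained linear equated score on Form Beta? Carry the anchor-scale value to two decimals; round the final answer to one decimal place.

Form Alpha → anchor (Group 1): v = (4.1/5.8)(21 − 13.7) + 18.6 = 23.76
anchor → Form Beta (Group 2): y = (6.8/4.6)(23.76 − 19.8) + 12.8 = 18.7

18.7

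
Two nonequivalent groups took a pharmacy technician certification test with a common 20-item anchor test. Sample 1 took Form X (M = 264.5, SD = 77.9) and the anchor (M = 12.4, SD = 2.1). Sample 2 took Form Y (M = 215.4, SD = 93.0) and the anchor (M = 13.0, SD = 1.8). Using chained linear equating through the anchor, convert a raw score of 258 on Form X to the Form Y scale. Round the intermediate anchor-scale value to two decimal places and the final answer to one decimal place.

175.1

Form X → anchor (Sample 1): v = (2.1/77.9)(258 − 264.5) + 12.4 = 12.22
anchor → Form Y (Sample 2): y = (93.0/1.8)(12.22 − 13.0) + 215.4 = 175.1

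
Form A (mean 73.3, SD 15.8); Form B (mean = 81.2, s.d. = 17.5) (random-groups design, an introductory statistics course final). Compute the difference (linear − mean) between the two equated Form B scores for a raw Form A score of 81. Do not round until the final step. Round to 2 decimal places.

Mean-equated: 81 + (81.2 − 73.3) = 88.90
Linear-equated: (17.5/15.8)(81 − 73.3) + 81.2 = 89.728
Difference = 89.728 − 88.90 = 0.83

0.83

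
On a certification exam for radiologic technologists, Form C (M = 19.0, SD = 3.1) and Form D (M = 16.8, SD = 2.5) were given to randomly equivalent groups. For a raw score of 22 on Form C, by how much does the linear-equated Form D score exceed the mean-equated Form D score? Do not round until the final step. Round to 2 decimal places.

Mean-equated: 22 + (16.8 − 19.0) = 19.80
Linear-equated: (2.5/3.1)(22 − 19.0) + 16.8 = 19.219
Difference = 19.219 − 19.80 = -0.58

-0.58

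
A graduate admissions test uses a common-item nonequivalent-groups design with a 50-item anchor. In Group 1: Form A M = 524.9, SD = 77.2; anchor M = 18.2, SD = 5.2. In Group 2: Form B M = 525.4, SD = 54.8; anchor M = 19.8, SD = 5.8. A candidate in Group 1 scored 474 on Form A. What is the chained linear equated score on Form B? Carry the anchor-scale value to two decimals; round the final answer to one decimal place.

477.9

Form A → anchor (Group 1): v = (5.2/77.2)(474 − 524.9) + 18.2 = 14.77
anchor → Form B (Group 2): y = (54.8/5.8)(14.77 − 19.8) + 525.4 = 477.9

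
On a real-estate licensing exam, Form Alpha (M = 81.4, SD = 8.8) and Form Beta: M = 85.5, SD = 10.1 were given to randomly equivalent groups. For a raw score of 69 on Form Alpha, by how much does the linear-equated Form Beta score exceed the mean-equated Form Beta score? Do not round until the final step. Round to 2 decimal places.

-1.83

Mean-equated: 69 + (85.5 − 81.4) = 73.10
Linear-equated: (10.1/8.8)(69 − 81.4) + 85.5 = 71.268
Difference = 71.268 − 73.10 = -1.83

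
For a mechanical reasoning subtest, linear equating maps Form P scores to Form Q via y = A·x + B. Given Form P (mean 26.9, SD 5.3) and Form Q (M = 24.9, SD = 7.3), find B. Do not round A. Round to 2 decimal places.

-12.15

A = SD_Y / SD_X = 7.3 / 5.3 = 1.377358
B = M_Y − A·M_X = 24.9 − 1.377358 × 26.9 = -12.15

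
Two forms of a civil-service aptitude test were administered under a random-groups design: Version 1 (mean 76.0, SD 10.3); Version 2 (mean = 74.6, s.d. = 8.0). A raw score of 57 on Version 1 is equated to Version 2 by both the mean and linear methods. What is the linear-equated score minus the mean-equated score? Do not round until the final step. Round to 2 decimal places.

Mean-equated: 57 + (74.6 − 76.0) = 55.60
Linear-equated: (8.0/10.3)(57 − 76.0) + 74.6 = 59.843
Difference = 59.843 − 55.60 = 4.24

4.24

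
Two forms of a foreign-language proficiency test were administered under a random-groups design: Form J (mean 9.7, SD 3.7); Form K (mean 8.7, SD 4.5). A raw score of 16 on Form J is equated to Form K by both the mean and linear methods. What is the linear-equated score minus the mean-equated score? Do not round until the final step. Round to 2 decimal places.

1.36

Mean-equated: 16 + (8.7 − 9.7) = 15.00
Linear-equated: (4.5/3.7)(16 − 9.7) + 8.7 = 16.362
Difference = 16.362 − 15.00 = 1.36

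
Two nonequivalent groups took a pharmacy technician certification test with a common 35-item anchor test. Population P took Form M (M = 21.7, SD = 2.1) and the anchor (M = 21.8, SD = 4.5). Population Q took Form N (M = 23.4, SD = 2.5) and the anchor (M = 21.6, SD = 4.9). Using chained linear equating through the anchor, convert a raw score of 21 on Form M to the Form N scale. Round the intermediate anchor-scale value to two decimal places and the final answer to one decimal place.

Form M → anchor (Population P): v = (4.5/2.1)(21 − 21.7) + 21.8 = 20.30
anchor → Form N (Population Q): y = (2.5/4.9)(20.30 − 21.6) + 23.4 = 22.7

22.7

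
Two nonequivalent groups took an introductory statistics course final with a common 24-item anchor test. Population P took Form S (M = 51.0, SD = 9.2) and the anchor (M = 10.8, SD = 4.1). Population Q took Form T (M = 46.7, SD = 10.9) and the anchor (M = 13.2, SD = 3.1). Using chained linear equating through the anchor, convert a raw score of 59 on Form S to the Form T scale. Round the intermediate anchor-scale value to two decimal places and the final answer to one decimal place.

50.8

Form S → anchor (Population P): v = (4.1/9.2)(59 − 51.0) + 10.8 = 14.37
anchor → Form T (Population Q): y = (10.9/3.1)(14.37 − 13.2) + 46.7 = 50.8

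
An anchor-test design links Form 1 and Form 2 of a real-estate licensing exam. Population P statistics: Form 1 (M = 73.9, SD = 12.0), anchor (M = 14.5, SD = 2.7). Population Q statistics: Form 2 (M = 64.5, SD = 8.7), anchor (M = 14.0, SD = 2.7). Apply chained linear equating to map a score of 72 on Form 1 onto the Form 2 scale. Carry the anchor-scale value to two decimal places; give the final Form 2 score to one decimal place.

64.7

Form 1 → anchor (Population P): v = (2.7/12.0)(72 − 73.9) + 14.5 = 14.07
anchor → Form 2 (Population Q): y = (8.7/2.7)(14.07 − 14.0) + 64.5 = 64.7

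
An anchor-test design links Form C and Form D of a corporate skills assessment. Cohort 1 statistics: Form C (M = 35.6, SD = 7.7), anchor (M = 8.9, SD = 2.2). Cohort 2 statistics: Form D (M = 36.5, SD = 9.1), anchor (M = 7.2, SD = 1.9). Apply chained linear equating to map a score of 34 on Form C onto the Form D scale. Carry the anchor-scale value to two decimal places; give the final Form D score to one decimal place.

Form C → anchor (Cohort 1): v = (2.2/7.7)(34 − 35.6) + 8.9 = 8.44
anchor → Form D (Cohort 2): y = (9.1/1.9)(8.44 − 7.2) + 36.5 = 42.4

42.4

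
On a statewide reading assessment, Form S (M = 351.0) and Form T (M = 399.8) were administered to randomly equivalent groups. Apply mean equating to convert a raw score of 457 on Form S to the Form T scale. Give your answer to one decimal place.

Mean equating: y = x + (M_Y − M_X) = 457 + (399.8 − 351.0) = 505.8

505.8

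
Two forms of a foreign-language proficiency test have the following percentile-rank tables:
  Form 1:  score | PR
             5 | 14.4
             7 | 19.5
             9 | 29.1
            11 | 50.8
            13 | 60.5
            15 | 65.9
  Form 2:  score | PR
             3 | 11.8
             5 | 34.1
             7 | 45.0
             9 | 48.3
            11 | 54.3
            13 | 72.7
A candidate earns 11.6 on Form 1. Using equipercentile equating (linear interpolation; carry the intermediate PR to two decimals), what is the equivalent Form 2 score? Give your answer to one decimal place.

PR of 11.6 on Form 1: 50.8 + (11.6 − 11)/(13 − 11) × (60.5 − 50.8) = 53.71
On Form 2, PR 53.71 falls between score 9 (PR 48.3) and 11 (PR 54.3).
Interpolate: 9 + (53.71 − 48.3)/(54.3 − 48.3) × (11 − 9) = 10.8

10.8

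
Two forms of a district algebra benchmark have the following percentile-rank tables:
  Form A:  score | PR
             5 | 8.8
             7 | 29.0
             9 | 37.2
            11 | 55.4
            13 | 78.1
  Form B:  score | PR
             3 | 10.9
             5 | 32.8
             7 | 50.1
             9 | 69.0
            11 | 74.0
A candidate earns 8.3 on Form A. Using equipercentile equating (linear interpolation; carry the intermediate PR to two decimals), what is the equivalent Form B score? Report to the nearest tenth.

PR of 8.3 on Form A: 29.0 + (8.3 − 7)/(9 − 7) × (37.2 − 29.0) = 34.33
On Form B, PR 34.33 falls between score 5 (PR 32.8) and 7 (PR 50.1).
Interpolate: 5 + (34.33 − 32.8)/(50.1 − 32.8) × (7 − 5) = 5.2

5.2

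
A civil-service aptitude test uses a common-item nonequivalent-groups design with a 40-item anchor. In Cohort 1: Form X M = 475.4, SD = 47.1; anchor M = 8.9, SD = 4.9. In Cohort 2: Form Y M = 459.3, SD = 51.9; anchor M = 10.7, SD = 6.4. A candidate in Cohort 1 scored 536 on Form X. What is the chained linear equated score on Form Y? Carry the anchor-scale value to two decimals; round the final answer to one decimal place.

495.8

Form X → anchor (Cohort 1): v = (4.9/47.1)(536 − 475.4) + 8.9 = 15.20
anchor → Form Y (Cohort 2): y = (51.9/6.4)(15.20 − 10.7) + 459.3 = 495.8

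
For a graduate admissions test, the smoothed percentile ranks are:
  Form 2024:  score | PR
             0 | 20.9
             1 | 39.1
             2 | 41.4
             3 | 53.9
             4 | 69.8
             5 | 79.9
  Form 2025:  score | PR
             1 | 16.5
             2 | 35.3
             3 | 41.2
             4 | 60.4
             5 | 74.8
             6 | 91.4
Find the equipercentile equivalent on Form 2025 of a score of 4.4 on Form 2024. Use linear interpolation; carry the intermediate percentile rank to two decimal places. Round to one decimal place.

PR of 4.4 on Form 2024: 69.8 + (4.4 − 4)/(5 − 4) × (79.9 − 69.8) = 73.84
On Form 2025, PR 73.84 falls between score 4 (PR 60.4) and 5 (PR 74.8).
Interpolate: 4 + (73.84 − 60.4)/(74.8 − 60.4) × (5 − 4) = 4.9

4.9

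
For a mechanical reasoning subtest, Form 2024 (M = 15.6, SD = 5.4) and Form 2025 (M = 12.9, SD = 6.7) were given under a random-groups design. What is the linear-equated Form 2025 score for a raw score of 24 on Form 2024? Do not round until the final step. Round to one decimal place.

23.3

Linear equating: y = (SD_Y/SD_X)(x − M_X) + M_Y
y = (6.7/5.4)(24 − 15.6) + 12.9
y = 1.240741 × 8.4 + 12.9 = 10.4222 + 12.9 = 23.3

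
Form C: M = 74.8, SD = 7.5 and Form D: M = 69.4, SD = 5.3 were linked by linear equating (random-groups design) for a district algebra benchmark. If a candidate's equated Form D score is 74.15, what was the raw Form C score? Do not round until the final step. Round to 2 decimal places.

81.52

Invert y = (SD_Y/SD_X)(x − M_X) + M_Y:
x = (SD_X/SD_Y)(y − M_Y) + M_X = (7.5/5.3)(74.15 − 69.4) + 74.8
x = 1.415094 × 4.750 + 74.8 = 81.52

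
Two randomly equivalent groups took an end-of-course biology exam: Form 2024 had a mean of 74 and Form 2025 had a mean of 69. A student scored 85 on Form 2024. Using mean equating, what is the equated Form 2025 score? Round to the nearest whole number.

Mean equating: y = x + (M_Y − M_X) = 85 + (69 − 74) = 80

80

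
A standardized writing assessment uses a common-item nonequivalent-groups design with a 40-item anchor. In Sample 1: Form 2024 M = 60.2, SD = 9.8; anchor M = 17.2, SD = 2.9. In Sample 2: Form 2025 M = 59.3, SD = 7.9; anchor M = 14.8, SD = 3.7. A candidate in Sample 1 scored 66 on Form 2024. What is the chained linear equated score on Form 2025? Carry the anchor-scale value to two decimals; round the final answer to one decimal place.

Form 2024 → anchor (Sample 1): v = (2.9/9.8)(66 − 60.2) + 17.2 = 18.92
anchor → Form 2025 (Sample 2): y = (7.9/3.7)(18.92 − 14.8) + 59.3 = 68.1

68.1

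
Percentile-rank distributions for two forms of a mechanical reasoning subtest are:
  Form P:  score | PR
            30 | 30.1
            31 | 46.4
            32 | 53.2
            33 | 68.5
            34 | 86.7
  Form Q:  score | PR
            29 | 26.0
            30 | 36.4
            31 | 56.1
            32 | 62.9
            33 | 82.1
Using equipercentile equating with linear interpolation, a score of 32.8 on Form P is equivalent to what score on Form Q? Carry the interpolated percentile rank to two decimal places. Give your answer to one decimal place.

32.1

PR of 32.8 on Form P: 53.2 + (32.8 − 32)/(33 − 32) × (68.5 − 53.2) = 65.44
On Form Q, PR 65.44 falls between score 32 (PR 62.9) and 33 (PR 82.1).
Interpolate: 32 + (65.44 − 62.9)/(82.1 − 62.9) × (33 − 32) = 32.1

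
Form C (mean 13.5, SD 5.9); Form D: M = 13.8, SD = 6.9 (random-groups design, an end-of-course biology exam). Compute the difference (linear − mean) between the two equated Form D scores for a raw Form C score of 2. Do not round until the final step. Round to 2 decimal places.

-1.95

Mean-equated: 2 + (13.8 − 13.5) = 2.30
Linear-equated: (6.9/5.9)(2 − 13.5) + 13.8 = 0.351
Difference = 0.351 − 2.30 = -1.95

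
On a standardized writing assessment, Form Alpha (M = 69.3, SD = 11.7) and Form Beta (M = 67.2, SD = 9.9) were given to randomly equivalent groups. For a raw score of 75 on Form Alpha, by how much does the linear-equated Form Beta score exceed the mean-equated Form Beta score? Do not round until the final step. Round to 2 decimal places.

-0.88

Mean-equated: 75 + (67.2 − 69.3) = 72.90
Linear-equated: (9.9/11.7)(75 − 69.3) + 67.2 = 72.023
Difference = 72.023 − 72.90 = -0.88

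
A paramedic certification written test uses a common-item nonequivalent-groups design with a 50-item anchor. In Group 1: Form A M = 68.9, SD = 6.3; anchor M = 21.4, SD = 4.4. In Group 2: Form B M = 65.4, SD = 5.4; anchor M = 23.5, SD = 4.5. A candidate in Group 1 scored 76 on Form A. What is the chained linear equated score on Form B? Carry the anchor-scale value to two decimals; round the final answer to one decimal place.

Form A → anchor (Group 1): v = (4.4/6.3)(76 − 68.9) + 21.4 = 26.36
anchor → Form B (Group 2): y = (5.4/4.5)(26.36 − 23.5) + 65.4 = 68.8

68.8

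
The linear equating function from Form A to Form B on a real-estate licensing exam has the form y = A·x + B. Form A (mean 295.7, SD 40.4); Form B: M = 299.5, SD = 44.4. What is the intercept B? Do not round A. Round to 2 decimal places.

-25.48

A = SD_Y / SD_X = 44.4 / 40.4 = 1.099010
B = M_Y − A·M_X = 299.5 − 1.099010 × 295.7 = -25.48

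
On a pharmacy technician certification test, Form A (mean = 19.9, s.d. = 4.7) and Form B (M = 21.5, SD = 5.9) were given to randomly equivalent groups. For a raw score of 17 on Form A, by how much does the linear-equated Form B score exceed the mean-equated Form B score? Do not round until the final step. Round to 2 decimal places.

-0.74

Mean-equated: 17 + (21.5 − 19.9) = 18.60
Linear-equated: (5.9/4.7)(17 − 19.9) + 21.5 = 17.860
Difference = 17.860 − 18.60 = -0.74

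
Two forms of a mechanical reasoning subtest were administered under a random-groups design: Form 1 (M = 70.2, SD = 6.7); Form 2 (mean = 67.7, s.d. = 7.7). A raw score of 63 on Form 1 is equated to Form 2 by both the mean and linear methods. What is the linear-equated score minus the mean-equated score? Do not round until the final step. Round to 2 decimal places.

Mean-equated: 63 + (67.7 − 70.2) = 60.50
Linear-equated: (7.7/6.7)(63 − 70.2) + 67.7 = 59.425
Difference = 59.425 − 60.50 = -1.07

-1.07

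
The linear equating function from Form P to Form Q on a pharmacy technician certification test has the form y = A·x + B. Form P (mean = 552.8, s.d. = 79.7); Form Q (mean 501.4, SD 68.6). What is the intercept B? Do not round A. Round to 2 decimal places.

25.59

A = SD_Y / SD_X = 68.6 / 79.7 = 0.860728
B = M_Y − A·M_X = 501.4 − 0.860728 × 552.8 = 25.59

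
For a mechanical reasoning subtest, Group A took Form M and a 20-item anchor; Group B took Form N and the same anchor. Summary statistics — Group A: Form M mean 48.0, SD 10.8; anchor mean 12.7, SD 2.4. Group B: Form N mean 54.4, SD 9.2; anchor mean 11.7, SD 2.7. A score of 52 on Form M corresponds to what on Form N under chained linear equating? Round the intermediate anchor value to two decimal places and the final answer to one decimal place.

60.8

Form M → anchor (Group A): v = (2.4/10.8)(52 − 48.0) + 12.7 = 13.59
anchor → Form N (Group B): y = (9.2/2.7)(13.59 − 11.7) + 54.4 = 60.8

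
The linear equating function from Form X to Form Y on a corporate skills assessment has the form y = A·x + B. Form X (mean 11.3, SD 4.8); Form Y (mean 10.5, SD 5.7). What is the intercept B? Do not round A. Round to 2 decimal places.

A = SD_Y / SD_X = 5.7 / 4.8 = 1.187500
B = M_Y − A·M_X = 10.5 − 1.187500 × 11.3 = -2.92

-2.92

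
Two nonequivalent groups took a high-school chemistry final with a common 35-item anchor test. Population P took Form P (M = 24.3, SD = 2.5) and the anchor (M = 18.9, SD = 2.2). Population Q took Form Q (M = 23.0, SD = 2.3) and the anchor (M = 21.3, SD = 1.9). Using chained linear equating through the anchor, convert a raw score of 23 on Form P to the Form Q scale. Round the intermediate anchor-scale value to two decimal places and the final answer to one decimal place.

Form P → anchor (Population P): v = (2.2/2.5)(23 − 24.3) + 18.9 = 17.76
anchor → Form Q (Population Q): y = (2.3/1.9)(17.76 − 21.3) + 23.0 = 18.7

18.7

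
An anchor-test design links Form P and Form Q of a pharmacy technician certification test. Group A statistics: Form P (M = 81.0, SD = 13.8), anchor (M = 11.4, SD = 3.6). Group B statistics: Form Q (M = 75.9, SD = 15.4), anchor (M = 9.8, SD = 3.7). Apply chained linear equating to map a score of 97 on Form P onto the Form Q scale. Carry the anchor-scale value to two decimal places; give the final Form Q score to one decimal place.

Form P → anchor (Group A): v = (3.6/13.8)(97 − 81.0) + 11.4 = 15.57
anchor → Form Q (Group B): y = (15.4/3.7)(15.57 − 9.8) + 75.9 = 99.9

99.9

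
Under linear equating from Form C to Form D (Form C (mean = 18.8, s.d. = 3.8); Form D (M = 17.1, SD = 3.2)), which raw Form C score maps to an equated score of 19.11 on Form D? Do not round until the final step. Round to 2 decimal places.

Invert y = (SD_Y/SD_X)(x − M_X) + M_Y:
x = (SD_X/SD_Y)(y − M_Y) + M_X = (3.8/3.2)(19.11 − 17.1) + 18.8
x = 1.187500 × 2.010 + 18.8 = 21.19

21.19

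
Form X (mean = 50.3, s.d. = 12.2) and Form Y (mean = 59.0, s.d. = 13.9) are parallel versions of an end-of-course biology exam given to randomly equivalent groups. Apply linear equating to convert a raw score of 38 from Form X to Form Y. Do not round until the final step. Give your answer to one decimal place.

45.0

Linear equating: y = (SD_Y/SD_X)(x − M_X) + M_Y
y = (13.9/12.2)(38 − 50.3) + 59.0
y = 1.139344 × -12.3 + 59.0 = -14.0139 + 59.0 = 45.0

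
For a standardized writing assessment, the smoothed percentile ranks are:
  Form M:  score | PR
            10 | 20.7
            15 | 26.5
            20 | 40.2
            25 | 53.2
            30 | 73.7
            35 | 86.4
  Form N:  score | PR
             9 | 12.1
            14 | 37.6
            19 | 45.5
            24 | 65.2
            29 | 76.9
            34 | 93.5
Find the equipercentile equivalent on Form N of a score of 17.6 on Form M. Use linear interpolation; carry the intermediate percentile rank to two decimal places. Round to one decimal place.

PR of 17.6 on Form M: 26.5 + (17.6 − 15)/(20 − 15) × (40.2 − 26.5) = 33.62
On Form N, PR 33.62 falls between score 9 (PR 12.1) and 14 (PR 37.6).
Interpolate: 9 + (33.62 − 12.1)/(37.6 − 12.1) × (14 − 9) = 13.2

13.2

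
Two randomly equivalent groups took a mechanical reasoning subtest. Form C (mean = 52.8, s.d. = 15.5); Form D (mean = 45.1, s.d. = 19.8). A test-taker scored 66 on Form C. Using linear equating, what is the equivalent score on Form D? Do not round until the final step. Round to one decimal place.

62.0

Linear equating: y = (SD_Y/SD_X)(x − M_X) + M_Y
y = (19.8/15.5)(66 − 52.8) + 45.1
y = 1.277419 × 13.2 + 45.1 = 16.8619 + 45.1 = 62.0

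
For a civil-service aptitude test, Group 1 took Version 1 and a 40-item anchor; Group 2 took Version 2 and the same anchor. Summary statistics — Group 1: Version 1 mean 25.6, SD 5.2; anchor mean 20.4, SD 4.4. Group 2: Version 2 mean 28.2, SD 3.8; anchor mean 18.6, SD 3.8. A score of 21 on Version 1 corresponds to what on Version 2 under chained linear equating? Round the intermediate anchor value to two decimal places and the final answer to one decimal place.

26.1

Version 1 → anchor (Group 1): v = (4.4/5.2)(21 − 25.6) + 20.4 = 16.51
anchor → Version 2 (Group 2): y = (3.8/3.8)(16.51 − 18.6) + 28.2 = 26.1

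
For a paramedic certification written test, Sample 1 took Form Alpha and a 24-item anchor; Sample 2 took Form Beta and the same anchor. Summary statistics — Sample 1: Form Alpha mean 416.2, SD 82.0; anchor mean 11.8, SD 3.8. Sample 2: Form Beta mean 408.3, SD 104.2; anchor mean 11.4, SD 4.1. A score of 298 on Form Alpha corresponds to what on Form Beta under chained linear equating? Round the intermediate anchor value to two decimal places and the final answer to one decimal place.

Form Alpha → anchor (Sample 1): v = (3.8/82.0)(298 − 416.2) + 11.8 = 6.32
anchor → Form Beta (Sample 2): y = (104.2/4.1)(6.32 − 11.4) + 408.3 = 279.2

279.2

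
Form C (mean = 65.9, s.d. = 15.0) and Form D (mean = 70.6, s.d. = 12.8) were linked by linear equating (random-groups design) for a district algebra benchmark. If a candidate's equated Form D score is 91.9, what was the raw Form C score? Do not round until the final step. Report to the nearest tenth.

Invert y = (SD_Y/SD_X)(x − M_X) + M_Y:
x = (SD_X/SD_Y)(y − M_Y) + M_X = (15.0/12.8)(91.9 − 70.6) + 65.9
x = 1.171875 × 21.300 + 65.9 = 90.9

90.9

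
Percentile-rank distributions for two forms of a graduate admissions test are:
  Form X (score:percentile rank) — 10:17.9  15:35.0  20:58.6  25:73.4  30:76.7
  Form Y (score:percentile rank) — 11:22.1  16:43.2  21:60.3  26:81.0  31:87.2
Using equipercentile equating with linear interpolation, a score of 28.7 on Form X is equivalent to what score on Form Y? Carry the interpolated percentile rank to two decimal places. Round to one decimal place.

PR of 28.7 on Form X: 73.4 + (28.7 − 25)/(30 − 25) × (76.7 − 73.4) = 75.84
On Form Y, PR 75.84 falls between score 21 (PR 60.3) and 26 (PR 81.0).
Interpolate: 21 + (75.84 − 60.3)/(81.0 − 60.3) × (26 − 21) = 24.8

24.8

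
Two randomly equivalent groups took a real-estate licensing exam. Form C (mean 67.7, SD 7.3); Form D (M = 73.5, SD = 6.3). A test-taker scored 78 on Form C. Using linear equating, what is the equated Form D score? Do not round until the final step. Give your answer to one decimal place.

Linear equating: y = (SD_Y/SD_X)(x − M_X) + M_Y
y = (6.3/7.3)(78 − 67.7) + 73.5
y = 0.863014 × 10.3 + 73.5 = 8.8890 + 73.5 = 82.4

82.4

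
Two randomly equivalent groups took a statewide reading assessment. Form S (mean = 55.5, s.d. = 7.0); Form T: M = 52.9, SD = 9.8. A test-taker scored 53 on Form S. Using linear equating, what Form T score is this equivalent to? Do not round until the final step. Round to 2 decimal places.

49.40

Linear equating: y = (SD_Y/SD_X)(x − M_X) + M_Y
y = (9.8/7.0)(53 − 55.5) + 52.9
y = 1.400000 × -2.5 + 52.9 = -3.5000 + 52.9 = 49.40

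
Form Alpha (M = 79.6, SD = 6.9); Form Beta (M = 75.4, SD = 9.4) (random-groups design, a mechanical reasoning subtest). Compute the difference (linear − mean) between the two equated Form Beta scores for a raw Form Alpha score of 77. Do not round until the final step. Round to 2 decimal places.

Mean-equated: 77 + (75.4 − 79.6) = 72.80
Linear-equated: (9.4/6.9)(77 − 79.6) + 75.4 = 71.858
Difference = 71.858 − 72.80 = -0.94

-0.94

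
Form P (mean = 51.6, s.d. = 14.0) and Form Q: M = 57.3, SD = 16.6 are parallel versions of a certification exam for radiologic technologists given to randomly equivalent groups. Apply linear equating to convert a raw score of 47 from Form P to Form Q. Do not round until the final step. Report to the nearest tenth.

51.8

Linear equating: y = (SD_Y/SD_X)(x − M_X) + M_Y
y = (16.6/14.0)(47 − 51.6) + 57.3
y = 1.185714 × -4.6 + 57.3 = -5.4543 + 57.3 = 51.8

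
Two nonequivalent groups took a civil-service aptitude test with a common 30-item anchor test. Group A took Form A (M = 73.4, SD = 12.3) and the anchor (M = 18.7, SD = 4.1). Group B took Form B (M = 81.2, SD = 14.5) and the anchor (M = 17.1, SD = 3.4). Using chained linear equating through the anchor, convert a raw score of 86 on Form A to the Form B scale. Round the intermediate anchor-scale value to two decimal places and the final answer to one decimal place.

105.9

Form A → anchor (Group A): v = (4.1/12.3)(86 − 73.4) + 18.7 = 22.90
anchor → Form B (Group B): y = (14.5/3.4)(22.90 − 17.1) + 81.2 = 105.9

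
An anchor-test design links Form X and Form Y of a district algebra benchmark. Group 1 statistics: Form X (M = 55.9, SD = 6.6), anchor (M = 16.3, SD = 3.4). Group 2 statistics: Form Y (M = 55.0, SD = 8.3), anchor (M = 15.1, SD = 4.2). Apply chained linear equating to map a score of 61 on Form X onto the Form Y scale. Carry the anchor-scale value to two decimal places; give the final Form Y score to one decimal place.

62.6

Form X → anchor (Group 1): v = (3.4/6.6)(61 − 55.9) + 16.3 = 18.93
anchor → Form Y (Group 2): y = (8.3/4.2)(18.93 − 15.1) + 55.0 = 62.6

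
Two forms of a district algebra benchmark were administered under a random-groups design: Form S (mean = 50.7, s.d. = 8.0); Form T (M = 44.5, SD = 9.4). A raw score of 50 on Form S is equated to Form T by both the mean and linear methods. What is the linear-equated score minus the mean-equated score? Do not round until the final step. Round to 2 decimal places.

-0.12

Mean-equated: 50 + (44.5 − 50.7) = 43.80
Linear-equated: (9.4/8.0)(50 − 50.7) + 44.5 = 43.677
Difference = 43.677 − 43.80 = -0.12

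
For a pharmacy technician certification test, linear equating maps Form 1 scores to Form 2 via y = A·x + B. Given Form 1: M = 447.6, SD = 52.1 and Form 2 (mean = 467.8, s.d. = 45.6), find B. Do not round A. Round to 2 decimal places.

76.04

A = SD_Y / SD_X = 45.6 / 52.1 = 0.875240
B = M_Y − A·M_X = 467.8 − 0.875240 × 447.6 = 76.04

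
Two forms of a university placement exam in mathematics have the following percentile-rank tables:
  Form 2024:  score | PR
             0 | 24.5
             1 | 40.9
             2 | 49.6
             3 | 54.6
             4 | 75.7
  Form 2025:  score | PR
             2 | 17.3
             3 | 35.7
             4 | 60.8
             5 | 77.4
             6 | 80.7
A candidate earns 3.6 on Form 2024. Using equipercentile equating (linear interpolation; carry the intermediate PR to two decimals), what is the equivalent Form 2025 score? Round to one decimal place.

PR of 3.6 on Form 2024: 54.6 + (3.6 − 3)/(4 − 3) × (75.7 − 54.6) = 67.26
On Form 2025, PR 67.26 falls between score 4 (PR 60.8) and 5 (PR 77.4).
Interpolate: 4 + (67.26 − 60.8)/(77.4 − 60.8) × (5 − 4) = 4.4

4.4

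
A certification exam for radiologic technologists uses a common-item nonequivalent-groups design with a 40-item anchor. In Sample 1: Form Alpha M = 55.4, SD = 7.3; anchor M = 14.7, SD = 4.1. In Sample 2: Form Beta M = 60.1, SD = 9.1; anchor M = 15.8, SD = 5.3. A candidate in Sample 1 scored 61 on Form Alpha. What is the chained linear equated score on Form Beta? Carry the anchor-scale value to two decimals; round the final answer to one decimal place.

Form Alpha → anchor (Sample 1): v = (4.1/7.3)(61 − 55.4) + 14.7 = 17.85
anchor → Form Beta (Sample 2): y = (9.1/5.3)(17.85 − 15.8) + 60.1 = 63.6

63.6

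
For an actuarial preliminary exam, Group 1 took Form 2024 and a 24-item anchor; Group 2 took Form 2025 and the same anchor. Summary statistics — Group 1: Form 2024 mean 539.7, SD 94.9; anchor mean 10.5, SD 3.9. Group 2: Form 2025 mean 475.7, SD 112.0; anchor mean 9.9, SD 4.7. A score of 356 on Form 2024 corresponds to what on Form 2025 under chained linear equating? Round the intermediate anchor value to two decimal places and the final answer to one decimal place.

Form 2024 → anchor (Group 1): v = (3.9/94.9)(356 − 539.7) + 10.5 = 2.95
anchor → Form 2025 (Group 2): y = (112.0/4.7)(2.95 − 9.9) + 475.7 = 310.1

310.1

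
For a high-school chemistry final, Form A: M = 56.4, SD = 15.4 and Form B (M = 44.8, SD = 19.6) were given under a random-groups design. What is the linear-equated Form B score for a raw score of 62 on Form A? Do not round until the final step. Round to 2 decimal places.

51.93

Linear equating: y = (SD_Y/SD_X)(x − M_X) + M_Y
y = (19.6/15.4)(62 − 56.4) + 44.8
y = 1.272727 × 5.6 + 44.8 = 7.1273 + 44.8 = 51.93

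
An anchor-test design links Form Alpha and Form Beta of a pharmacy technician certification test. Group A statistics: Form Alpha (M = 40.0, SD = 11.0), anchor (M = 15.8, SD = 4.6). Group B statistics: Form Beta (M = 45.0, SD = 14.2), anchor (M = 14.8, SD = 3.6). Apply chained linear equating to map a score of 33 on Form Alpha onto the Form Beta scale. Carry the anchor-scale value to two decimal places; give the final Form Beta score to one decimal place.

Form Alpha → anchor (Group A): v = (4.6/11.0)(33 − 40.0) + 15.8 = 12.87
anchor → Form Beta (Group B): y = (14.2/3.6)(12.87 − 14.8) + 45.0 = 37.4

37.4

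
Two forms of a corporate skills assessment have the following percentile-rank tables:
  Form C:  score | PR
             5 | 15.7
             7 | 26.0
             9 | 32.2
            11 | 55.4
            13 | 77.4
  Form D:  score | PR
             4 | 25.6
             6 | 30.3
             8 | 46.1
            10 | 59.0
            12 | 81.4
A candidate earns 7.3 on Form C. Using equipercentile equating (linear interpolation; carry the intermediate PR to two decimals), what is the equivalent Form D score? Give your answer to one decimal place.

PR of 7.3 on Form C: 26.0 + (7.3 − 7)/(9 − 7) × (32.2 − 26.0) = 26.93
On Form D, PR 26.93 falls between score 4 (PR 25.6) and 6 (PR 30.3).
Interpolate: 4 + (26.93 − 25.6)/(30.3 − 25.6) × (6 − 4) = 4.6

4.6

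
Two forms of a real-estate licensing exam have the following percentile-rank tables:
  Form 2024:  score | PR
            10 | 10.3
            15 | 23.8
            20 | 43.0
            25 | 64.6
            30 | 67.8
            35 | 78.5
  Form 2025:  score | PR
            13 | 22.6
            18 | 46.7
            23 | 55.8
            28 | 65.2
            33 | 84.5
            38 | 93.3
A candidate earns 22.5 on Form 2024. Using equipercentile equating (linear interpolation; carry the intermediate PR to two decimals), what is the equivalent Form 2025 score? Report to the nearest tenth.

PR of 22.5 on Form 2024: 43.0 + (22.5 − 20)/(25 − 20) × (64.6 − 43.0) = 53.80
On Form 2025, PR 53.80 falls between score 18 (PR 46.7) and 23 (PR 55.8).
Interpolate: 18 + (53.80 − 46.7)/(55.8 − 46.7) × (23 − 18) = 21.9

21.9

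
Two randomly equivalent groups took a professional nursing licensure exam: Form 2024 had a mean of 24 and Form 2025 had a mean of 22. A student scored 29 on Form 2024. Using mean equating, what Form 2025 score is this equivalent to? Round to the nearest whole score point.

Mean equating: y = x + (M_Y − M_X) = 29 + (22 − 24) = 27

27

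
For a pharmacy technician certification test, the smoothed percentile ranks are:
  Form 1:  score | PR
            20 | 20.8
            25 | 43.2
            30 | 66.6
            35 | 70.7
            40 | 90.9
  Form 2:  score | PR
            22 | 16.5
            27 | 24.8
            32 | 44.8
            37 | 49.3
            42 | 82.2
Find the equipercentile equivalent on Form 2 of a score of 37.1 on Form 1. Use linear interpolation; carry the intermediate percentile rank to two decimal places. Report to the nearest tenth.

41.5

PR of 37.1 on Form 1: 70.7 + (37.1 − 35)/(40 − 35) × (90.9 − 70.7) = 79.18
On Form 2, PR 79.18 falls between score 37 (PR 49.3) and 42 (PR 82.2).
Interpolate: 37 + (79.18 − 49.3)/(82.2 − 49.3) × (42 − 37) = 41.5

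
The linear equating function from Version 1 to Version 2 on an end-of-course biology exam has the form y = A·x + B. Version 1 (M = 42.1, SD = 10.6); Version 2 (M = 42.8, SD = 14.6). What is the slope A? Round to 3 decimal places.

A = SD_Y / SD_X = 14.6 / 10.6 = 1.377

1.377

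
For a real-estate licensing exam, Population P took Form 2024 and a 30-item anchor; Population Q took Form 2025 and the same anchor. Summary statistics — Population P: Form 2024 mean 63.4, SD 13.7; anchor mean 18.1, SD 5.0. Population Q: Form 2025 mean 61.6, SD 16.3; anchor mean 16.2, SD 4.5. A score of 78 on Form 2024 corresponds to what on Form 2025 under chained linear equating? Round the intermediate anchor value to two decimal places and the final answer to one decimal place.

Form 2024 → anchor (Population P): v = (5.0/13.7)(78 − 63.4) + 18.1 = 23.43
anchor → Form 2025 (Population Q): y = (16.3/4.5)(23.43 − 16.2) + 61.6 = 87.8

87.8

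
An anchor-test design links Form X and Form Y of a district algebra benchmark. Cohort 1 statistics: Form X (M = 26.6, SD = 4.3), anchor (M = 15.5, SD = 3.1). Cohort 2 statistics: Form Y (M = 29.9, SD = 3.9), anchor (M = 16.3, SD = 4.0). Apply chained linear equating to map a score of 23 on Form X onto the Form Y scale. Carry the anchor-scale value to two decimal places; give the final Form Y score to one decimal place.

Form X → anchor (Cohort 1): v = (3.1/4.3)(23 − 26.6) + 15.5 = 12.90
anchor → Form Y (Cohort 2): y = (3.9/4.0)(12.90 − 16.3) + 29.9 = 26.6

26.6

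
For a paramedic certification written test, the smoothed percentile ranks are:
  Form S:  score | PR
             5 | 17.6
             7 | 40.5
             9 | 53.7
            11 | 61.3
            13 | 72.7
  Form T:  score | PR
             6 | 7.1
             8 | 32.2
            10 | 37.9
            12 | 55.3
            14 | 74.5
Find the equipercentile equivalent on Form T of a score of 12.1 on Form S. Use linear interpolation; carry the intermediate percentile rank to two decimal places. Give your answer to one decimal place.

13.3

PR of 12.1 on Form S: 61.3 + (12.1 − 11)/(13 − 11) × (72.7 − 61.3) = 67.57
On Form T, PR 67.57 falls between score 12 (PR 55.3) and 14 (PR 74.5).
Interpolate: 12 + (67.57 − 55.3)/(74.5 − 55.3) × (14 − 12) = 13.3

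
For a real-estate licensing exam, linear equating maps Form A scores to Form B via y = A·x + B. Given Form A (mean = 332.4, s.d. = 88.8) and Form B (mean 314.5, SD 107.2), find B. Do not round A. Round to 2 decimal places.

A = SD_Y / SD_X = 107.2 / 88.8 = 1.207207
B = M_Y − A·M_X = 314.5 − 1.207207 × 332.4 = -86.78

-86.78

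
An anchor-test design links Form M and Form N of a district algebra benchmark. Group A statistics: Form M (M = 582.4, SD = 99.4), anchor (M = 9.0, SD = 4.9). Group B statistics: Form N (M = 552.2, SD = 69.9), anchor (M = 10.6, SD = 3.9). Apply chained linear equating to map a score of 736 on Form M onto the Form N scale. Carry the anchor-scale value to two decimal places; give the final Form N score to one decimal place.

659.2

Form M → anchor (Group A): v = (4.9/99.4)(736 − 582.4) + 9.0 = 16.57
anchor → Form N (Group B): y = (69.9/3.9)(16.57 − 10.6) + 552.2 = 659.2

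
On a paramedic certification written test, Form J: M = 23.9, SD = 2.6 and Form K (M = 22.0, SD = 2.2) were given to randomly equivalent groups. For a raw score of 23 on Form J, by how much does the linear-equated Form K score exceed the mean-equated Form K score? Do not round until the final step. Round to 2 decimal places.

0.14

Mean-equated: 23 + (22.0 − 23.9) = 21.10
Linear-equated: (2.2/2.6)(23 − 23.9) + 22.0 = 21.238
Difference = 21.238 − 21.10 = 0.14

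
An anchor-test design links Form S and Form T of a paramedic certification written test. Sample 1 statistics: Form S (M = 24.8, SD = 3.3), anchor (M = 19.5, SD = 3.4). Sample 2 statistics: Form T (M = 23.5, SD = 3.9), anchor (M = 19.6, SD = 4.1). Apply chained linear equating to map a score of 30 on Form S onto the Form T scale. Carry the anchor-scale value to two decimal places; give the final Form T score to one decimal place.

28.5

Form S → anchor (Sample 1): v = (3.4/3.3)(30 − 24.8) + 19.5 = 24.86
anchor → Form T (Sample 2): y = (3.9/4.1)(24.86 − 19.6) + 23.5 = 28.5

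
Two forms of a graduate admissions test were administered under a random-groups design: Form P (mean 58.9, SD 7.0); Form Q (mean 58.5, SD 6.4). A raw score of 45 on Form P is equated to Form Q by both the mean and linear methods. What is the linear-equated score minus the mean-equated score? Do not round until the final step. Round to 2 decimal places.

1.19

Mean-equated: 45 + (58.5 − 58.9) = 44.60
Linear-equated: (6.4/7.0)(45 − 58.9) + 58.5 = 45.791
Difference = 45.791 − 44.60 = 1.19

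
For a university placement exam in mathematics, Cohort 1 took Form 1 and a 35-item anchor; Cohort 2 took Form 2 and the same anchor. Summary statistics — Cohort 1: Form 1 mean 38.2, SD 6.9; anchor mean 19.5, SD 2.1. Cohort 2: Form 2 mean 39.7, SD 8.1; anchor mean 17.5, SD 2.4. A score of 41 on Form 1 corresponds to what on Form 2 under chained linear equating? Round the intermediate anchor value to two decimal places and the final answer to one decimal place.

Form 1 → anchor (Cohort 1): v = (2.1/6.9)(41 − 38.2) + 19.5 = 20.35
anchor → Form 2 (Cohort 2): y = (8.1/2.4)(20.35 − 17.5) + 39.7 = 49.3

49.3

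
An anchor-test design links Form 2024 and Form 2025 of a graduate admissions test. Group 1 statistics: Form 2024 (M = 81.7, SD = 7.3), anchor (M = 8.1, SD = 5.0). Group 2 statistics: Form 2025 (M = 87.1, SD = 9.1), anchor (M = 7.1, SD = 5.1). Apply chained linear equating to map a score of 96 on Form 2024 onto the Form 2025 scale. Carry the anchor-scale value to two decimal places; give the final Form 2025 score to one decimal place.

106.4

Form 2024 → anchor (Group 1): v = (5.0/7.3)(96 − 81.7) + 8.1 = 17.89
anchor → Form 2025 (Group 2): y = (9.1/5.1)(17.89 − 7.1) + 87.1 = 106.4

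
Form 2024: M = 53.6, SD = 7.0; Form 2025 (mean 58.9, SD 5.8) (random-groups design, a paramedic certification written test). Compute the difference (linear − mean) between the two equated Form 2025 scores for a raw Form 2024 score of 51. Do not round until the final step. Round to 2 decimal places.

Mean-equated: 51 + (58.9 − 53.6) = 56.30
Linear-equated: (5.8/7.0)(51 − 53.6) + 58.9 = 56.746
Difference = 56.746 − 56.30 = 0.45

0.45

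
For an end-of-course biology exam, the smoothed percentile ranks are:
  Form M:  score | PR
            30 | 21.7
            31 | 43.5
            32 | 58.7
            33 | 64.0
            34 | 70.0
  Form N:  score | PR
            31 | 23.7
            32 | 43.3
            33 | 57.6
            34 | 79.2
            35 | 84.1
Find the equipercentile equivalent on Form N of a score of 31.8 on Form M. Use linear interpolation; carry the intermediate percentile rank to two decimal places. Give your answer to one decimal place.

PR of 31.8 on Form M: 43.5 + (31.8 − 31)/(32 − 31) × (58.7 − 43.5) = 55.66
On Form N, PR 55.66 falls between score 32 (PR 43.3) and 33 (PR 57.6).
Interpolate: 32 + (55.66 − 43.3)/(57.6 − 43.3) × (33 − 32) = 32.9

32.9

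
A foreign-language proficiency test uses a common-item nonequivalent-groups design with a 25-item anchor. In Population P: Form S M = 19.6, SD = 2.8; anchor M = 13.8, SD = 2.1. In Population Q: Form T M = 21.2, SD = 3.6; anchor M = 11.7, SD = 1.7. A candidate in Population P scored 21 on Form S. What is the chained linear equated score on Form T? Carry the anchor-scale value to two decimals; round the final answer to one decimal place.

27.9

Form S → anchor (Population P): v = (2.1/2.8)(21 − 19.6) + 13.8 = 14.85
anchor → Form T (Population Q): y = (3.6/1.7)(14.85 − 11.7) + 21.2 = 27.9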